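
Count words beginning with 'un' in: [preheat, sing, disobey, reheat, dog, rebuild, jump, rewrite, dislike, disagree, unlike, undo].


Checking each word for prefix 'un':
  'preheat' -> no (count: 0)
  'sing' -> no (count: 0)
  'disobey' -> no (count: 0)
  'reheat' -> no (count: 0)
  'dog' -> no (count: 0)
  'rebuild' -> no (count: 0)
  'jump' -> no (count: 0)
  'rewrite' -> no (count: 0)
  'dislike' -> no (count: 0)
  'disagree' -> no (count: 0)
  'unlike' -> YES, starts with 'un' (count: 1)
  'undo' -> YES, starts with 'un' (count: 2)
Total with prefix 'un': 2

2


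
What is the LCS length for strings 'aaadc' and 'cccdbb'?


DP table for LCS of 'aaadc' and 'cccdbb':
       c  c  c  d  b  b
    0  0  0  0  0  0  0
  a 0  0  0  0  0  0  0
  a 0  0  0  0  0  0  0
  a 0  0  0  0  0  0  0
  d 0  0  0  0  1  1  1
  c 0  1  1  1  1  1  1
LCS: 'd'
LCS length = 1

1


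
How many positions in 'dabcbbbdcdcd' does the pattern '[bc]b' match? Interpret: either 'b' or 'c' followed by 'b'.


Pattern: [bc]b means either 'b' or 'c' followed by 'b'.
Scanning 'dabcbbbdcdcd' position-by-position:
  Pos 0: window 'da' -> no
  Pos 1: window 'ab' -> no
  Pos 2: window 'bc' -> no
  Pos 3: window 'cb' -> MATCH
  Pos 4: window 'bb' -> MATCH
  Pos 5: window 'bb' -> MATCH
  Pos 6: window 'bd' -> no
  Pos 7: window 'dc' -> no
  Pos 8: window 'cd' -> no
  Pos 9: window 'dc' -> no
  Pos 10: window 'cd' -> no
  Pos 11: window 'd' -> no
Total matches: 3

3


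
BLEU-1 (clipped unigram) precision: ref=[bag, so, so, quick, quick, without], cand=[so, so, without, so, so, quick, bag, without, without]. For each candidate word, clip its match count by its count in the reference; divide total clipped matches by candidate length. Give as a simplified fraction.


Reference word counts: {'bag': 1, 'quick': 2, 'so': 2, 'without': 1}
Checking each candidate word (with clipping):
  'so' -> in reference (ref count 2, used 1/2) -> match (matches: 1)
  'so' -> in reference (ref count 2, used 2/2) -> match (matches: 2)
  'without' -> in reference (ref count 1, used 1/1) -> match (matches: 3)
  'so' -> ref count 2 already used up (2/2) -> clipped, no match (matches: 3)
  'so' -> ref count 2 already used up (2/2) -> clipped, no match (matches: 3)
  'quick' -> in reference (ref count 2, used 1/2) -> match (matches: 4)
  'bag' -> in reference (ref count 1, used 1/1) -> match (matches: 5)
  'without' -> ref count 1 already used up (1/1) -> clipped, no match (matches: 5)
  'without' -> ref count 1 already used up (1/1) -> clipped, no match (matches: 5)
Clipped matches: 5, Candidate length: 9
Precision = 5/9

5/9


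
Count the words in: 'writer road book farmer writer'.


Counting words by splitting on spaces:
  Word 1: 'writer'
  Word 2: 'road'
  Word 3: 'book'
  Word 4: 'farmer'
  Word 5: 'writer'
Total words: 5

5


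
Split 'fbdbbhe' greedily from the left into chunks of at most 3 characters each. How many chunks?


'fbdbbhe' has 7 characters.
Chunking with max size 3:
  Chunk 1: 'fbd' (positions 0-2)
  Chunk 2: 'bbh' (positions 3-5)
  Chunk 3: 'e' (positions 6-6)
Total chunks: ceil(7 / 3) = 3

3


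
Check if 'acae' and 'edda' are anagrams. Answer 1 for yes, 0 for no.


Sort characters of 'acae': 'aace'
Sort characters of 'edda': 'adde'
Sorted forms differ -> they are NOT anagrams
Result: 0

0


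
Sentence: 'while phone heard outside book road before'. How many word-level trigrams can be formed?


Word trigrams from [7] words:
  Trigram 1: (while phone heard)
  Trigram 2: (phone heard outside)
  Trigram 3: (heard outside book)
  Trigram 4: (outside book road)
  Trigram 5: (book road before)
Total word trigrams: 7 - 2 = 5

5


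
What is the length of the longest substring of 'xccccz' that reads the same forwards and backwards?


Scanning 'xccccz' for palindromic substrings.
Substring at positions 1-4: 'cccc'.
Check: reverse('cccc') = 'cccc' -> palindrome confirmed.
Neighbouring characters ('x' / 'z') break symmetry, so it cannot extend further.
No longer palindromic substring exists; longest length = 4

4


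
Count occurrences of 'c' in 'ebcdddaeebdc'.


Scanning 'ebcdddaeebdc' for 'c':
  Position 2: 'c' -> MATCH (count: 1)
  Position 11: 'c' -> MATCH (count: 2)
Total occurrences of 'c': 2

2


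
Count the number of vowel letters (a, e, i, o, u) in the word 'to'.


Scanning each character of 'to':
  Position 1: 't' -> consonant (running count: 0)
  Position 2: 'o' -> vowel (running count: 1)
Total vowels: 1

1


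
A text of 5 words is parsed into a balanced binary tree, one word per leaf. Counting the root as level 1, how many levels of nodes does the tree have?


In a balanced binary tree with n leaves the deepest leaf is ceil(log2(n)) edges below the root,
so counting node levels inclusive of root and leaves gives ceil(log2(n)) + 1 levels.
log2(5) = 2.3219
ceil(2.3219) = 3
levels = 3 + 1 = 4

4


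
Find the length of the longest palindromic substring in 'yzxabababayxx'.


Scanning 'yzxabababayxx' for palindromic substrings.
Substring at positions 3-9: 'abababa'.
Check: reverse('abababa') = 'abababa' -> palindrome confirmed.
Neighbouring characters ('x' / 'y') break symmetry, so it cannot extend further.
No longer palindromic substring exists; longest length = 7

7


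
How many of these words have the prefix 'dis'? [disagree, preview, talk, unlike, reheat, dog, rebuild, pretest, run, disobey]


Checking each word for prefix 'dis':
  'disagree' -> YES, starts with 'dis' (count: 1)
  'preview' -> no (count: 1)
  'talk' -> no (count: 1)
  'unlike' -> no (count: 1)
  'reheat' -> no (count: 1)
  'dog' -> no (count: 1)
  'rebuild' -> no (count: 1)
  'pretest' -> no (count: 1)
  'run' -> no (count: 1)
  'disobey' -> YES, starts with 'dis' (count: 2)
Total with prefix 'dis': 2

2


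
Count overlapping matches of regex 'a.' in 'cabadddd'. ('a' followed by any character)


Pattern: a. means 'a' followed by any character.
Scanning 'cabadddd' position-by-position:
  Pos 0: window 'ca' -> no
  Pos 1: window 'ab' -> MATCH
  Pos 2: window 'ba' -> no
  Pos 3: window 'ad' -> MATCH
  Pos 4: window 'dd' -> no
  Pos 5: window 'dd' -> no
  Pos 6: window 'dd' -> no
  Pos 7: window 'd' -> no
Total matches: 2

2


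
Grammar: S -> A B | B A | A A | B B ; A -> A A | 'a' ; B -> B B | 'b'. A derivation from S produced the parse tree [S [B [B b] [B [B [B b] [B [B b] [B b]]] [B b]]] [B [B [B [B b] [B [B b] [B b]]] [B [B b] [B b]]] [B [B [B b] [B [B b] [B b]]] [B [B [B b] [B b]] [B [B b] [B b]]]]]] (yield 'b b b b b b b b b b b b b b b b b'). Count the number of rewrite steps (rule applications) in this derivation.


Every bracketed nonterminal node [X ...] in the tree is produced by exactly one rule application.
Reading the tree off as a leftmost derivation:
  Step 1: S  =>  B B   (applied S -> B B)
  Step 2: B B  =>  B B B   (applied B -> B B)
  Step 3: B B B  =>  b B B   (applied B -> b)
  Step 4: b B B  =>  b B B B   (applied B -> B B)
  Step 5: b B B B  =>  b B B B B   (applied B -> B B)
  Step 6: b B B B B  =>  b b B B B   (applied B -> b)
  Step 7: b b B B B  =>  b b B B B B   (applied B -> B B)
  Step 8: b b B B B B  =>  b b b B B B   (applied B -> b)
  Step 9: b b b B B B  =>  b b b b B B   (applied B -> b)
  Step 10: b b b b B B  =>  b b b b b B   (applied B -> b)
  Step 11: b b b b b B  =>  b b b b b B B   (applied B -> B B)
  Step 12: b b b b b B B  =>  b b b b b B B B   (applied B -> B B)
  Step 13: b b b b b B B B  =>  b b b b b B B B B   (applied B -> B B)
  Step 14: b b b b b B B B B  =>  b b b b b b B B B   (applied B -> b)
  Step 15: b b b b b b B B B  =>  b b b b b b B B B B   (applied B -> B B)
  Step 16: b b b b b b B B B B  =>  b b b b b b b B B B   (applied B -> b)
  Step 17: b b b b b b b B B B  =>  b b b b b b b b B B   (applied B -> b)
  Step 18: b b b b b b b b B B  =>  b b b b b b b b B B B   (applied B -> B B)
  Step 19: b b b b b b b b B B B  =>  b b b b b b b b b B B   (applied B -> b)
  Step 20: b b b b b b b b b B B  =>  b b b b b b b b b b B   (applied B -> b)
  Step 21: b b b b b b b b b b B  =>  b b b b b b b b b b B B   (applied B -> B B)
  Step 22: b b b b b b b b b b B B  =>  b b b b b b b b b b B B B   (applied B -> B B)
  Step 23: b b b b b b b b b b B B B  =>  b b b b b b b b b b b B B   (applied B -> b)
  Step 24: b b b b b b b b b b b B B  =>  b b b b b b b b b b b B B B   (applied B -> B B)
  Step 25: b b b b b b b b b b b B B B  =>  b b b b b b b b b b b b B B   (applied B -> b)
  Step 26: b b b b b b b b b b b b B B  =>  b b b b b b b b b b b b b B   (applied B -> b)
  Step 27: b b b b b b b b b b b b b B  =>  b b b b b b b b b b b b b B B   (applied B -> B B)
  Step 28: b b b b b b b b b b b b b B B  =>  b b b b b b b b b b b b b B B B   (applied B -> B B)
  Step 29: b b b b b b b b b b b b b B B B  =>  b b b b b b b b b b b b b b B B   (applied B -> b)
  Step 30: b b b b b b b b b b b b b b B B  =>  b b b b b b b b b b b b b b b B   (applied B -> b)
  Step 31: b b b b b b b b b b b b b b b B  =>  b b b b b b b b b b b b b b b B B   (applied B -> B B)
  Step 32: b b b b b b b b b b b b b b b B B  =>  b b b b b b b b b b b b b b b b B   (applied B -> b)
  Step 33: b b b b b b b b b b b b b b b b B  =>  b b b b b b b b b b b b b b b b b   (applied B -> b)
Final yield: b b b b b b b b b b b b b b b b b
Total rewrite steps: 33

33


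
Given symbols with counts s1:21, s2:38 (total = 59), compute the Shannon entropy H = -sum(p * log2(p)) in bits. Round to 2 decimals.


Computing entropy H = -sum(p_i * log2(p_i)):
  s1: p = 21/59 = 0.3559, -p*log2(p) = 0.5305
  s2: p = 38/59 = 0.6441, -p*log2(p) = 0.4088
H = sum of terms = 0.9393
Rounded to 2 decimals: 0.94

0.94


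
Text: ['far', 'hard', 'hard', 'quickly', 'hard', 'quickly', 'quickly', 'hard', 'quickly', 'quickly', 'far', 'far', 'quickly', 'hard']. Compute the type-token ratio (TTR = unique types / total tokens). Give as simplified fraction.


Tokens: 14
Unique types: ('far', 'hard', 'quickly') = 3
TTR = 3/14
Already in lowest terms.

3/14


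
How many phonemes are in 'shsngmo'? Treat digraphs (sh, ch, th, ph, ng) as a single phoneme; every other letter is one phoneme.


Parsing 'shsngmo' greedily, digraphs first:
  'sh' -> digraph (1 consonant phoneme) (phonemes so far: 1)
  's' -> consonant phoneme (phonemes so far: 2)
  'ng' -> digraph (1 consonant phoneme) (phonemes so far: 3)
  'm' -> consonant phoneme (phonemes so far: 4)
  'o' -> vowel phoneme (phonemes so far: 5)
Total phonemes: 5

5


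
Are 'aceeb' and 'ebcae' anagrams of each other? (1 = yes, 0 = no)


Sort characters of 'aceeb': 'abcee'
Sort characters of 'ebcae': 'abcee'
Sorted forms match -> they ARE anagrams
Result: 1

1


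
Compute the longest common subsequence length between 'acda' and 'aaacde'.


DP table for LCS of 'acda' and 'aaacde':
       a  a  a  c  d  e
    0  0  0  0  0  0  0
  a 0  1  1  1  1  1  1
  c 0  1  1  1  2  2  2
  d 0  1  1  1  2  3  3
  a 0  1  2  2  2  3  3
LCS: 'acd'
LCS length = 3

3


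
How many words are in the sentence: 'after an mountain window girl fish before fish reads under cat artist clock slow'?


Counting words by splitting on spaces:
  Word 1: 'after'
  Word 2: 'an'
  Word 3: 'mountain'
  Word 4: 'window'
  Word 5: 'girl'
  Word 6: 'fish'
  Word 7: 'before'
  Word 8: 'fish'
  Word 9: 'reads'
  Word 10: 'under'
  Word 11: 'cat'
  Word 12: 'artist'
  Word 13: 'clock'
  Word 14: 'slow'
Total words: 14

14


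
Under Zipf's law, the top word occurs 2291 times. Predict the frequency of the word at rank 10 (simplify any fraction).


Zipf's law: freq(rank) = f1 / rank
f1 = 2291, rank = 10
freq = 2291 / 10
GCD(2291, 10) = 1
Simplified: 2291/10

2291/10


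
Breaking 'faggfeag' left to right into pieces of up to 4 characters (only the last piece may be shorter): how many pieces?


'faggfeag' has 8 characters.
Chunking with max size 4:
  Chunk 1: 'fagg' (positions 0-3)
  Chunk 2: 'feag' (positions 4-7)
Total chunks: ceil(8 / 4) = 2

2


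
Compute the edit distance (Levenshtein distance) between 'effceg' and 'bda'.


Building DP table for s1='effceg' (len 6) and s2='bda' (len 3):
       b  d  a
    0  1  2  3
  e 1  1  2  3
  f 2  2  2  3
  f 3  3  3  3
  c 4  4  4  4
  e 5  5  5  5
  g 6  6  6  6
Edit distance = dp[6][3] = 6

6


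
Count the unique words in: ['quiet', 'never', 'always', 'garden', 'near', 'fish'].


Listing all tokens and tracking unique types:
  Token 1: 'quiet' -> NEW (unique so far: 1)
  Token 2: 'never' -> NEW (unique so far: 2)
  Token 3: 'always' -> NEW (unique so far: 3)
  Token 4: 'garden' -> NEW (unique so far: 4)
  Token 5: 'near' -> NEW (unique so far: 5)
  Token 6: 'fish' -> NEW (unique so far: 6)
Unique types: ('always', 'fish', 'garden', 'near', 'never', 'quiet')
Vocabulary size: 6

6


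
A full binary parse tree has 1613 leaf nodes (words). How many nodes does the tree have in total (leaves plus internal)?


Leaf nodes (terminals): 1613
Internal nodes = n - 1 = 1613 - 1 = 1612
Total = leaves + internal = 1613 + 1612 = 3225

3225


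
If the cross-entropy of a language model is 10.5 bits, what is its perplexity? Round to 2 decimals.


Perplexity formula: PP = 2^H
H = 10.5
PP = 2^10.5
Decompose: 2^10.5 = 2^10 * 2^0.5 = 2^10 * sqrt(2)
2^10 = 1024, sqrt(2) ~ 1.4142136
PP ~ 1024 * 1.4142136 = 1448.1547264
Rounded to 2 decimals: 1448.15

1448.15


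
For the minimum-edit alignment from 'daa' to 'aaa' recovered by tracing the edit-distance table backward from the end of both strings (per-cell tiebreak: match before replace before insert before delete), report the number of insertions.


Edit distance = 1. Backtracking from cell (3, 3) with preference match > replace > insert > delete,
then listing the resulting alignment 'daa' -> 'aaa' left to right:
  Step 1: replace d->a
  Step 2: keep 'a'
  Step 3: keep 'a'
Total insertions: 0

0


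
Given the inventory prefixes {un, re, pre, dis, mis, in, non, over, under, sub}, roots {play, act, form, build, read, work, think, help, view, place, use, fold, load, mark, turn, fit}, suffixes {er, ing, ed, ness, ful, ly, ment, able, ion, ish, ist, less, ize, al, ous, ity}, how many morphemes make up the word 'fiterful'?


Segmenting 'fiterful' against the inventory:
  'fit' -> root (morpheme 1)
  'er' -> suffix (morpheme 2)
  'ful' -> suffix (morpheme 3)
Total morphemes: 3

3


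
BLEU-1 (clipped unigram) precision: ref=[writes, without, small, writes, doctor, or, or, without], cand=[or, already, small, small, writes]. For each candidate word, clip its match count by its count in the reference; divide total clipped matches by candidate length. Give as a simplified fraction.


Reference word counts: {'doctor': 1, 'or': 2, 'small': 1, 'without': 2, 'writes': 2}
Checking each candidate word (with clipping):
  'or' -> in reference (ref count 2, used 1/2) -> match (matches: 1)
  'already' -> not in reference -> no match (matches: 1)
  'small' -> in reference (ref count 1, used 1/1) -> match (matches: 2)
  'small' -> ref count 1 already used up (1/1) -> clipped, no match (matches: 2)
  'writes' -> in reference (ref count 2, used 1/2) -> match (matches: 3)
Clipped matches: 3, Candidate length: 5
Precision = 3/5

3/5


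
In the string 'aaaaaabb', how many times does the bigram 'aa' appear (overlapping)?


Scanning 'aaaaaabb' for bigram 'aa':
  Position 0: 'aa' -> MATCH
  Position 1: 'aa' -> MATCH
  Position 2: 'aa' -> MATCH
  Position 3: 'aa' -> MATCH
  Position 4: 'aa' -> MATCH
  Position 5: 'ab' -> no
  Position 6: 'bb' -> no
Total matches: 5

5


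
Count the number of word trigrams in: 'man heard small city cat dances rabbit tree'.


Word trigrams from [8] words:
  Trigram 1: (man heard small)
  Trigram 2: (heard small city)
  Trigram 3: (small city cat)
  Trigram 4: (city cat dances)
  Trigram 5: (cat dances rabbit)
  Trigram 6: (dances rabbit tree)
Total word trigrams: 8 - 2 = 6

6


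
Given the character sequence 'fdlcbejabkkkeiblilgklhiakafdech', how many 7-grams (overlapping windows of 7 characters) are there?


String 'fdlcbejabkkkeiblilgklhiakafdech' has length L = 31.
Number of overlapping n-grams = L - n + 1
Substituting: 31 - 7 + 1 = 25

25


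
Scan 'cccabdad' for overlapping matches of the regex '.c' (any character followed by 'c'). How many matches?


Pattern: .c means any character followed by 'c'.
Scanning 'cccabdad' position-by-position:
  Pos 0: window 'cc' -> MATCH
  Pos 1: window 'cc' -> MATCH
  Pos 2: window 'ca' -> no
  Pos 3: window 'ab' -> no
  Pos 4: window 'bd' -> no
  Pos 5: window 'da' -> no
  Pos 6: window 'ad' -> no
  Pos 7: window 'd' -> no
Total matches: 2

2


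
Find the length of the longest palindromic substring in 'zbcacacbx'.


Scanning 'zbcacacbx' for palindromic substrings.
Substring at positions 1-7: 'bcacacb'.
Check: reverse('bcacacb') = 'bcacacb' -> palindrome confirmed.
Neighbouring characters ('z' / 'x') break symmetry, so it cannot extend further.
No longer palindromic substring exists; longest length = 7

7


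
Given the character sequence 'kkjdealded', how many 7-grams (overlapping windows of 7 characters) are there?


String 'kkjdealded' has length L = 10.
Number of overlapping n-grams = L - n + 1
Substituting: 10 - 7 + 1 = 4

4


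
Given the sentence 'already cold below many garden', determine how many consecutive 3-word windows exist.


Word trigrams from [5] words:
  Trigram 1: (already cold below)
  Trigram 2: (cold below many)
  Trigram 3: (below many garden)
Total word trigrams: 5 - 2 = 3

3


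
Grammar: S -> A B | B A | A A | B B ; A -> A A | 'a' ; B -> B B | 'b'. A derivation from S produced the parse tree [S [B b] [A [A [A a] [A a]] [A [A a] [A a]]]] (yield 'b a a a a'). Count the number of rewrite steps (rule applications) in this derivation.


Every bracketed nonterminal node [X ...] in the tree is produced by exactly one rule application.
Reading the tree off as a leftmost derivation:
  Step 1: S  =>  B A   (applied S -> B A)
  Step 2: B A  =>  b A   (applied B -> b)
  Step 3: b A  =>  b A A   (applied A -> A A)
  Step 4: b A A  =>  b A A A   (applied A -> A A)
  Step 5: b A A A  =>  b a A A   (applied A -> a)
  Step 6: b a A A  =>  b a a A   (applied A -> a)
  Step 7: b a a A  =>  b a a A A   (applied A -> A A)
  Step 8: b a a A A  =>  b a a a A   (applied A -> a)
  Step 9: b a a a A  =>  b a a a a   (applied A -> a)
Final yield: b a a a a
Total rewrite steps: 9

9


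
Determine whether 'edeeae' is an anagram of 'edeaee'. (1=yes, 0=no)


Sort characters of 'edeeae': 'adeeee'
Sort characters of 'edeaee': 'adeeee'
Sorted forms match -> they ARE anagrams
Result: 1

1


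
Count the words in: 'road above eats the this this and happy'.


Counting words by splitting on spaces:
  Word 1: 'road'
  Word 2: 'above'
  Word 3: 'eats'
  Word 4: 'the'
  Word 5: 'this'
  Word 6: 'this'
  Word 7: 'and'
  Word 8: 'happy'
Total words: 8

8


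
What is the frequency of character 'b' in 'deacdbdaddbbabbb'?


Scanning 'deacdbdaddbbabbb' for 'b':
  Position 5: 'b' -> MATCH (count: 1)
  Position 10: 'b' -> MATCH (count: 2)
  Position 11: 'b' -> MATCH (count: 3)
  Position 13: 'b' -> MATCH (count: 4)
  Position 14: 'b' -> MATCH (count: 5)
  Position 15: 'b' -> MATCH (count: 6)
Total occurrences of 'b': 6

6


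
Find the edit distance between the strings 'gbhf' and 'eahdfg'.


Building DP table for s1='gbhf' (len 4) and s2='eahdfg' (len 6):
       e  a  h  d  f  g
    0  1  2  3  4  5  6
  g 1  1  2  3  4  5  5
  b 2  2  2  3  4  5  6
  h 3  3  3  2  3  4  5
  f 4  4  4  3  3  3  4
Edit distance = dp[4][6] = 4

4


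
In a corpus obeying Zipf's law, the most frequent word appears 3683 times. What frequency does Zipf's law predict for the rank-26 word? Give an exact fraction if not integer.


Zipf's law: freq(rank) = f1 / rank
f1 = 3683, rank = 26
freq = 3683 / 26
GCD(3683, 26) = 1
Simplified: 3683/26

3683/26


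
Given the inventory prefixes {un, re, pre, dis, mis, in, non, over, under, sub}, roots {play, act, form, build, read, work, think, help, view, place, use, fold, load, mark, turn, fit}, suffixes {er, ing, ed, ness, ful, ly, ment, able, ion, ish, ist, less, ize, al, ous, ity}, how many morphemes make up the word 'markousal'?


Segmenting 'markousal' against the inventory:
  'mark' -> root (morpheme 1)
  'ous' -> suffix (morpheme 2)
  'al' -> suffix (morpheme 3)
Total morphemes: 3

3


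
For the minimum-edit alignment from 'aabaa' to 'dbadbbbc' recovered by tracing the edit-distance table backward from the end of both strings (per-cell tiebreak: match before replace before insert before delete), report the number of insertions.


Edit distance = 6. Backtracking from cell (5, 8) with preference match > replace > insert > delete,
then listing the resulting alignment 'aabaa' -> 'dbadbbbc' left to right:
  Step 1: insert 'd' [insertion #1]
  Step 2: insert 'b' [insertion #2]
  Step 3: keep 'a'
  Step 4: insert 'd' [insertion #3]
  Step 5: replace a->b
  Step 6: keep 'b'
  Step 7: replace a->b
  Step 8: replace a->c
Total insertions: 3

3


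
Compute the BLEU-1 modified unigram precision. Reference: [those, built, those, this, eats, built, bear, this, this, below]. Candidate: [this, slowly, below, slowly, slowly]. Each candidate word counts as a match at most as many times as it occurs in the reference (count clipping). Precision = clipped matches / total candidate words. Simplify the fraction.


Reference word counts: {'bear': 1, 'below': 1, 'built': 2, 'eats': 1, 'this': 3, 'those': 2}
Checking each candidate word (with clipping):
  'this' -> in reference (ref count 3, used 1/3) -> match (matches: 1)
  'slowly' -> not in reference -> no match (matches: 1)
  'below' -> in reference (ref count 1, used 1/1) -> match (matches: 2)
  'slowly' -> not in reference -> no match (matches: 2)
  'slowly' -> not in reference -> no match (matches: 2)
Clipped matches: 2, Candidate length: 5
Precision = 2/5

2/5


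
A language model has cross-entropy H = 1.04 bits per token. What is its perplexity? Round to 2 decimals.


Perplexity formula: PP = 2^H
H = 1.04
PP = 2^1.04
Decompose: 2^1.04 = 2^1 * 2^0.04
2^1 = 2, 2^0.04 ~ 1.0281138
PP ~ 2 * 1.0281138 = 2.0562276
Rounded to 2 decimals: 2.06

2.06


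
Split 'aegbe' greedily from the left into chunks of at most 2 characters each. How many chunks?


'aegbe' has 5 characters.
Chunking with max size 2:
  Chunk 1: 'ae' (positions 0-1)
  Chunk 2: 'gb' (positions 2-3)
  Chunk 3: 'e' (positions 4-4)
Total chunks: ceil(5 / 2) = 3

3


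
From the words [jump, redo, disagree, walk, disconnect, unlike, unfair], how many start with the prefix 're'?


Checking each word for prefix 're':
  'jump' -> no (count: 0)
  'redo' -> YES, starts with 're' (count: 1)
  'disagree' -> no (count: 1)
  'walk' -> no (count: 1)
  'disconnect' -> no (count: 1)
  'unlike' -> no (count: 1)
  'unfair' -> no (count: 1)
Total with prefix 're': 1

1


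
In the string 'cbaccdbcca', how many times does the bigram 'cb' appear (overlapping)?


Scanning 'cbaccdbcca' for bigram 'cb':
  Position 0: 'cb' -> MATCH
  Position 1: 'ba' -> no
  Position 2: 'ac' -> no
  Position 3: 'cc' -> no
  Position 4: 'cd' -> no
  Position 5: 'db' -> no
  Position 6: 'bc' -> no
  Position 7: 'cc' -> no
  Position 8: 'ca' -> no
Total matches: 1

1


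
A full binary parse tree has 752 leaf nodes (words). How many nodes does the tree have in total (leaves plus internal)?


Leaf nodes (terminals): 752
Internal nodes = n - 1 = 752 - 1 = 751
Total = leaves + internal = 752 + 751 = 1503

1503


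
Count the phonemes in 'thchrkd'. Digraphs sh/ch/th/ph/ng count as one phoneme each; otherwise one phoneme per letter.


Parsing 'thchrkd' greedily, digraphs first:
  'th' -> digraph (1 consonant phoneme) (phonemes so far: 1)
  'ch' -> digraph (1 consonant phoneme) (phonemes so far: 2)
  'r' -> consonant phoneme (phonemes so far: 3)
  'k' -> consonant phoneme (phonemes so far: 4)
  'd' -> consonant phoneme (phonemes so far: 5)
Total phonemes: 5

5


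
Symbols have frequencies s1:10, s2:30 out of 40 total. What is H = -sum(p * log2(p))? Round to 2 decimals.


Computing entropy H = -sum(p_i * log2(p_i)):
  s1: p = 10/40 = 0.2500, -p*log2(p) = 0.5000
  s2: p = 30/40 = 0.7500, -p*log2(p) = 0.3113
H = sum of terms = 0.8113
Rounded to 2 decimals: 0.81

0.81


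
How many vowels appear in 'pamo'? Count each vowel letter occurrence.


Scanning each character of 'pamo':
  Position 1: 'p' -> consonant (running count: 0)
  Position 2: 'a' -> vowel (running count: 1)
  Position 3: 'm' -> consonant (running count: 1)
  Position 4: 'o' -> vowel (running count: 2)
Total vowels: 2

2


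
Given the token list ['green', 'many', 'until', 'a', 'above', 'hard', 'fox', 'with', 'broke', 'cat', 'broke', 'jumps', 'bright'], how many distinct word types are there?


Listing all tokens and tracking unique types:
  Token 1: 'green' -> NEW (unique so far: 1)
  Token 2: 'many' -> NEW (unique so far: 2)
  Token 3: 'until' -> NEW (unique so far: 3)
  Token 4: 'a' -> NEW (unique so far: 4)
  Token 5: 'above' -> NEW (unique so far: 5)
  Token 6: 'hard' -> NEW (unique so far: 6)
  Token 7: 'fox' -> NEW (unique so far: 7)
  Token 8: 'with' -> NEW (unique so far: 8)
  Token 9: 'broke' -> NEW (unique so far: 9)
  Token 10: 'cat' -> NEW (unique so far: 10)
  Token 11: 'broke' -> duplicate (unique so far: 10)
  Token 12: 'jumps' -> NEW (unique so far: 11)
  Token 13: 'bright' -> NEW (unique so far: 12)
Unique types: ('a', 'above', 'bright', 'broke', 'cat', 'fox', 'green', 'hard', 'jumps', 'many', 'until', 'with')
Vocabulary size: 12

12


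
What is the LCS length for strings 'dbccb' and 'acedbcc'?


DP table for LCS of 'dbccb' and 'acedbcc':
       a  c  e  d  b  c  c
    0  0  0  0  0  0  0  0
  d 0  0  0  0  1  1  1  1
  b 0  0  0  0  1  2  2  2
  c 0  0  1  1  1  2  3  3
  c 0  0  1  1  1  2  3  4
  b 0  0  1  1  1  2  3  4
LCS: 'dbcc'
LCS length = 4

4


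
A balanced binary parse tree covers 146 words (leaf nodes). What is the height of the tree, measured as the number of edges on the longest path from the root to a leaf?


In a balanced binary tree with n leaves the deepest leaf is ceil(log2(n)) edges below the root.
log2(146) = 7.1898
ceil(7.1898) = 8
height (edges) = 8

8


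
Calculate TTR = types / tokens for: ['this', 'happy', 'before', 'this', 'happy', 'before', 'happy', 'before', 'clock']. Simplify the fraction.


Tokens: 9
Unique types: ('before', 'clock', 'happy', 'this') = 4
TTR = 4/9
Already in lowest terms.

4/9


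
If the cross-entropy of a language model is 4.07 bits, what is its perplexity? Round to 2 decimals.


Perplexity formula: PP = 2^H
H = 4.07
PP = 2^4.07
Decompose: 2^4.07 = 2^4 * 2^0.07
2^4 = 16, 2^0.07 ~ 1.0497167
PP ~ 16 * 1.0497167 = 16.7954672
Rounded to 2 decimals: 16.80

16.80


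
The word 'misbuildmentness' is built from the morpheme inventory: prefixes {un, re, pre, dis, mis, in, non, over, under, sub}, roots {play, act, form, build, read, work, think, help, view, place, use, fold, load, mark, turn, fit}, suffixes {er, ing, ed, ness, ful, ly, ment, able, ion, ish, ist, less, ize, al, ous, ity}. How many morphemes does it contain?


Segmenting 'misbuildmentness' against the inventory:
  'mis' -> prefix (morpheme 1)
  'build' -> root (morpheme 2)
  'ment' -> suffix (morpheme 3)
  'ness' -> suffix (morpheme 4)
Total morphemes: 4

4


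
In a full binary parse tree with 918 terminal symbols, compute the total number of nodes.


Leaf nodes (terminals): 918
Internal nodes = n - 1 = 918 - 1 = 917
Total = leaves + internal = 918 + 917 = 1835

1835


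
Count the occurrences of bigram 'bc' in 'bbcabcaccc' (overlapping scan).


Scanning 'bbcabcaccc' for bigram 'bc':
  Position 0: 'bb' -> no
  Position 1: 'bc' -> MATCH
  Position 2: 'ca' -> no
  Position 3: 'ab' -> no
  Position 4: 'bc' -> MATCH
  Position 5: 'ca' -> no
  Position 6: 'ac' -> no
  Position 7: 'cc' -> no
  Position 8: 'cc' -> no
Total matches: 2

2


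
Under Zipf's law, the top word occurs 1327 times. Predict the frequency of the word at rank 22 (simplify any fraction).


Zipf's law: freq(rank) = f1 / rank
f1 = 1327, rank = 22
freq = 1327 / 22
GCD(1327, 22) = 1
Simplified: 1327/22

1327/22


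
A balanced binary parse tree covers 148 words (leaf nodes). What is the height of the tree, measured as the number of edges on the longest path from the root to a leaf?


In a balanced binary tree with n leaves the deepest leaf is ceil(log2(n)) edges below the root.
log2(148) = 7.2095
ceil(7.2095) = 8
height (edges) = 8

8


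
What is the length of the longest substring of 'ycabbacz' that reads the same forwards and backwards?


Scanning 'ycabbacz' for palindromic substrings.
Substring at positions 1-6: 'cabbac'.
Check: reverse('cabbac') = 'cabbac' -> palindrome confirmed.
Neighbouring characters ('y' / 'z') break symmetry, so it cannot extend further.
No longer palindromic substring exists; longest length = 6

6


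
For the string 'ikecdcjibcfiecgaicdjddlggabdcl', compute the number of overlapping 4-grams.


String 'ikecdcjibcfiecgaicdjddlggabdcl' has length L = 30.
Number of overlapping n-grams = L - n + 1
Substituting: 30 - 4 + 1 = 27

27


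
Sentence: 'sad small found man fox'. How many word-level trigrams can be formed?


Word trigrams from [5] words:
  Trigram 1: (sad small found)
  Trigram 2: (small found man)
  Trigram 3: (found man fox)
Total word trigrams: 5 - 2 = 3

3


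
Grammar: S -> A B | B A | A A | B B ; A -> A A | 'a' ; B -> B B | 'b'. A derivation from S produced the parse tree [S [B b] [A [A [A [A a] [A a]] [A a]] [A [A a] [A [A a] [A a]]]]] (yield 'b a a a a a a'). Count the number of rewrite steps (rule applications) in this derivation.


Every bracketed nonterminal node [X ...] in the tree is produced by exactly one rule application.
Reading the tree off as a leftmost derivation:
  Step 1: S  =>  B A   (applied S -> B A)
  Step 2: B A  =>  b A   (applied B -> b)
  Step 3: b A  =>  b A A   (applied A -> A A)
  Step 4: b A A  =>  b A A A   (applied A -> A A)
  Step 5: b A A A  =>  b A A A A   (applied A -> A A)
  Step 6: b A A A A  =>  b a A A A   (applied A -> a)
  Step 7: b a A A A  =>  b a a A A   (applied A -> a)
  Step 8: b a a A A  =>  b a a a A   (applied A -> a)
  Step 9: b a a a A  =>  b a a a A A   (applied A -> A A)
  Step 10: b a a a A A  =>  b a a a a A   (applied A -> a)
  Step 11: b a a a a A  =>  b a a a a A A   (applied A -> A A)
  Step 12: b a a a a A A  =>  b a a a a a A   (applied A -> a)
  Step 13: b a a a a a A  =>  b a a a a a a   (applied A -> a)
Final yield: b a a a a a a
Total rewrite steps: 13

13


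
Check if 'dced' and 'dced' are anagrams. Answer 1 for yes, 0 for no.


Sort characters of 'dced': 'cdde'
Sort characters of 'dced': 'cdde'
Sorted forms match -> they ARE anagrams
Result: 1

1


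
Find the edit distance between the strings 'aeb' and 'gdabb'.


Building DP table for s1='aeb' (len 3) and s2='gdabb' (len 5):
       g  d  a  b  b
    0  1  2  3  4  5
  a 1  1  2  2  3  4
  e 2  2  2  3  3  4
  b 3  3  3  3  3  3
Edit distance = dp[3][5] = 3

3


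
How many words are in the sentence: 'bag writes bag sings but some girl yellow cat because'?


Counting words by splitting on spaces:
  Word 1: 'bag'
  Word 2: 'writes'
  Word 3: 'bag'
  Word 4: 'sings'
  Word 5: 'but'
  Word 6: 'some'
  Word 7: 'girl'
  Word 8: 'yellow'
  Word 9: 'cat'
  Word 10: 'because'
Total words: 10

10


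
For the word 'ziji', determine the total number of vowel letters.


Scanning each character of 'ziji':
  Position 1: 'z' -> consonant (running count: 0)
  Position 2: 'i' -> vowel (running count: 1)
  Position 3: 'j' -> consonant (running count: 1)
  Position 4: 'i' -> vowel (running count: 2)
Total vowels: 2

2


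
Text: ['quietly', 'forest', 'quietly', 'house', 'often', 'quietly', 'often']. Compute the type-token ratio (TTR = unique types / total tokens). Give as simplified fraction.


Tokens: 7
Unique types: ('forest', 'house', 'often', 'quietly') = 4
TTR = 4/7
Already in lowest terms.

4/7


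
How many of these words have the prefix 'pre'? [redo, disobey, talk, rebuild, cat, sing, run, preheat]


Checking each word for prefix 'pre':
  'redo' -> no (count: 0)
  'disobey' -> no (count: 0)
  'talk' -> no (count: 0)
  'rebuild' -> no (count: 0)
  'cat' -> no (count: 0)
  'sing' -> no (count: 0)
  'run' -> no (count: 0)
  'preheat' -> YES, starts with 'pre' (count: 1)
Total with prefix 'pre': 1

1


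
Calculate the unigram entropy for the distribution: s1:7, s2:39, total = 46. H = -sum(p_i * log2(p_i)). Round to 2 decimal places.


Computing entropy H = -sum(p_i * log2(p_i)):
  s1: p = 7/46 = 0.1522, -p*log2(p) = 0.4133
  s2: p = 39/46 = 0.8478, -p*log2(p) = 0.2019
H = sum of terms = 0.6152
Rounded to 2 decimals: 0.62

0.62


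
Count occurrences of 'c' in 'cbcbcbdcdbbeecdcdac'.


Scanning 'cbcbcbdcdbbeecdcdac' for 'c':
  Position 0: 'c' -> MATCH (count: 1)
  Position 2: 'c' -> MATCH (count: 2)
  Position 4: 'c' -> MATCH (count: 3)
  Position 7: 'c' -> MATCH (count: 4)
  Position 13: 'c' -> MATCH (count: 5)
  Position 15: 'c' -> MATCH (count: 6)
  Position 18: 'c' -> MATCH (count: 7)
Total occurrences of 'c': 7

7


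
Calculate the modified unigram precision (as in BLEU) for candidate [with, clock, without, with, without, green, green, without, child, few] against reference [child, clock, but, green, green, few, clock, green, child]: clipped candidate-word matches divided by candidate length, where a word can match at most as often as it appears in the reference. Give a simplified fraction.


Reference word counts: {'but': 1, 'child': 2, 'clock': 2, 'few': 1, 'green': 3}
Checking each candidate word (with clipping):
  'with' -> not in reference -> no match (matches: 0)
  'clock' -> in reference (ref count 2, used 1/2) -> match (matches: 1)
  'without' -> not in reference -> no match (matches: 1)
  'with' -> not in reference -> no match (matches: 1)
  'without' -> not in reference -> no match (matches: 1)
  'green' -> in reference (ref count 3, used 1/3) -> match (matches: 2)
  'green' -> in reference (ref count 3, used 2/3) -> match (matches: 3)
  'without' -> not in reference -> no match (matches: 3)
  'child' -> in reference (ref count 2, used 1/2) -> match (matches: 4)
  'few' -> in reference (ref count 1, used 1/1) -> match (matches: 5)
Clipped matches: 5, Candidate length: 10
Precision = 5/10 = 1/2

1/2


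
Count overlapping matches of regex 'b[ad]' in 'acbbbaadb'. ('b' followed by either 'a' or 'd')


Pattern: b[ad] means 'b' followed by either 'a' or 'd'.
Scanning 'acbbbaadb' position-by-position:
  Pos 0: window 'ac' -> no
  Pos 1: window 'cb' -> no
  Pos 2: window 'bb' -> no
  Pos 3: window 'bb' -> no
  Pos 4: window 'ba' -> MATCH
  Pos 5: window 'aa' -> no
  Pos 6: window 'ad' -> no
  Pos 7: window 'db' -> no
  Pos 8: window 'b' -> no
Total matches: 1

1


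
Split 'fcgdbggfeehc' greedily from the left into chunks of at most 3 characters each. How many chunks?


'fcgdbggfeehc' has 12 characters.
Chunking with max size 3:
  Chunk 1: 'fcg' (positions 0-2)
  Chunk 2: 'dbg' (positions 3-5)
  Chunk 3: 'gfe' (positions 6-8)
  Chunk 4: 'ehc' (positions 9-11)
Total chunks: ceil(12 / 3) = 4

4


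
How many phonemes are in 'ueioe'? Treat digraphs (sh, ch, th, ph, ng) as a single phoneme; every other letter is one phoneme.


Parsing 'ueioe' greedily, digraphs first:
  'u' -> vowel phoneme (phonemes so far: 1)
  'e' -> vowel phoneme (phonemes so far: 2)
  'i' -> vowel phoneme (phonemes so far: 3)
  'o' -> vowel phoneme (phonemes so far: 4)
  'e' -> vowel phoneme (phonemes so far: 5)
Total phonemes: 5

5


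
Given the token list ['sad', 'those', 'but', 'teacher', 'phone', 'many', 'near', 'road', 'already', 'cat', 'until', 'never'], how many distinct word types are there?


Listing all tokens and tracking unique types:
  Token 1: 'sad' -> NEW (unique so far: 1)
  Token 2: 'those' -> NEW (unique so far: 2)
  Token 3: 'but' -> NEW (unique so far: 3)
  Token 4: 'teacher' -> NEW (unique so far: 4)
  Token 5: 'phone' -> NEW (unique so far: 5)
  Token 6: 'many' -> NEW (unique so far: 6)
  Token 7: 'near' -> NEW (unique so far: 7)
  Token 8: 'road' -> NEW (unique so far: 8)
  Token 9: 'already' -> NEW (unique so far: 9)
  Token 10: 'cat' -> NEW (unique so far: 10)
  Token 11: 'until' -> NEW (unique so far: 11)
  Token 12: 'never' -> NEW (unique so far: 12)
Unique types: ('already', 'but', 'cat', 'many', 'near', 'never', 'phone', 'road', 'sad', 'teacher', 'those', 'until')
Vocabulary size: 12

12


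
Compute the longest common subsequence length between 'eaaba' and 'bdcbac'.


DP table for LCS of 'eaaba' and 'bdcbac':
       b  d  c  b  a  c
    0  0  0  0  0  0  0
  e 0  0  0  0  0  0  0
  a 0  0  0  0  0  1  1
  a 0  0  0  0  0  1  1
  b 0  1  1  1  1  1  1
  a 0  1  1  1  1  2  2
LCS: 'ba'
LCS length = 2

2


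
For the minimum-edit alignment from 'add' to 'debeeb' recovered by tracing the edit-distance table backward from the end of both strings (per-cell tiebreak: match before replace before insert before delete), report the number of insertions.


Edit distance = 6. Backtracking from cell (3, 6) with preference match > replace > insert > delete,
then listing the resulting alignment 'add' -> 'debeeb' left to right:
  Step 1: insert 'd' [insertion #1]
  Step 2: insert 'e' [insertion #2]
  Step 3: insert 'b' [insertion #3]
  Step 4: replace a->e
  Step 5: replace d->e
  Step 6: replace d->b
Total insertions: 3

3


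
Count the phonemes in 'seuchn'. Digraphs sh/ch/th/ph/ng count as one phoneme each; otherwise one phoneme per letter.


Parsing 'seuchn' greedily, digraphs first:
  's' -> consonant phoneme (phonemes so far: 1)
  'e' -> vowel phoneme (phonemes so far: 2)
  'u' -> vowel phoneme (phonemes so far: 3)
  'ch' -> digraph (1 consonant phoneme) (phonemes so far: 4)
  'n' -> consonant phoneme (phonemes so far: 5)
Total phonemes: 5

5


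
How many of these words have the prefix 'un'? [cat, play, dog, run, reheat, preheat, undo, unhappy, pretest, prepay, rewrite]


Checking each word for prefix 'un':
  'cat' -> no (count: 0)
  'play' -> no (count: 0)
  'dog' -> no (count: 0)
  'run' -> no (count: 0)
  'reheat' -> no (count: 0)
  'preheat' -> no (count: 0)
  'undo' -> YES, starts with 'un' (count: 1)
  'unhappy' -> YES, starts with 'un' (count: 2)
  'pretest' -> no (count: 2)
  'prepay' -> no (count: 2)
  'rewrite' -> no (count: 2)
Total with prefix 'un': 2

2


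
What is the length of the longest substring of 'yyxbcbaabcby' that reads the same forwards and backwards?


Scanning 'yyxbcbaabcby' for palindromic substrings.
Substring at positions 3-10: 'bcbaabcb'.
Check: reverse('bcbaabcb') = 'bcbaabcb' -> palindrome confirmed.
Neighbouring characters ('x' / 'y') break symmetry, so it cannot extend further.
No longer palindromic substring exists; longest length = 8

8


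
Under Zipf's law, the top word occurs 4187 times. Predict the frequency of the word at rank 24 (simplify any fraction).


Zipf's law: freq(rank) = f1 / rank
f1 = 4187, rank = 24
freq = 4187 / 24
GCD(4187, 24) = 1
Simplified: 4187/24

4187/24


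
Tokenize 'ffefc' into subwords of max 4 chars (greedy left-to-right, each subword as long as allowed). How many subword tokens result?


'ffefc' has 5 characters.
Chunking with max size 4:
  Chunk 1: 'ffef' (positions 0-3)
  Chunk 2: 'c' (positions 4-4)
Total chunks: ceil(5 / 4) = 2

2


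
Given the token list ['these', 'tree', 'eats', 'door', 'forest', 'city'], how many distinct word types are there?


Listing all tokens and tracking unique types:
  Token 1: 'these' -> NEW (unique so far: 1)
  Token 2: 'tree' -> NEW (unique so far: 2)
  Token 3: 'eats' -> NEW (unique so far: 3)
  Token 4: 'door' -> NEW (unique so far: 4)
  Token 5: 'forest' -> NEW (unique so far: 5)
  Token 6: 'city' -> NEW (unique so far: 6)
Unique types: ('city', 'door', 'eats', 'forest', 'these', 'tree')
Vocabulary size: 6

6


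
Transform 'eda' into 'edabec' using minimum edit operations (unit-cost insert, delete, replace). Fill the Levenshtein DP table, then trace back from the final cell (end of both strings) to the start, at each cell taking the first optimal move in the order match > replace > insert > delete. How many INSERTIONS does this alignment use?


Edit distance = 3. Backtracking from cell (3, 6) with preference match > replace > insert > delete,
then listing the resulting alignment 'eda' -> 'edabec' left to right:
  Step 1: keep 'e'
  Step 2: keep 'd'
  Step 3: keep 'a'
  Step 4: insert 'b' [insertion #1]
  Step 5: insert 'e' [insertion #2]
  Step 6: insert 'c' [insertion #3]
Total insertions: 3

3
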